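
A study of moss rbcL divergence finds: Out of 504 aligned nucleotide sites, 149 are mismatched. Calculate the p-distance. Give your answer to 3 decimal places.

p = 149/504 = 0.295634… ≈ 0.296 (to 3 d.p.).

0.296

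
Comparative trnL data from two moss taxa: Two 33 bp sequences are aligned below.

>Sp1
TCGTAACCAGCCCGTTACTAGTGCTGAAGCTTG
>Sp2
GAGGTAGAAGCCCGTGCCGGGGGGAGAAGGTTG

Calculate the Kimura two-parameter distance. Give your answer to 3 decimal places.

0.691

Of 33 sites, 1 differences are transitions and 13 are transversions, so P = 1/33 ≈ 0.030303 and Q = 13/33 ≈ 0.393939.
Under the Kimura two-parameter model, d = −½ ln(1 − 2P − Q) − ¼ ln(1 − 2Q).
1 − 2P − Q = 0.545455, giving −½ ln(0.545455) = 0.303067.
1 − 2Q = 0.212122, giving −¼ ln(0.212122) = 0.387648.
d = 0.303067 + 0.387648 = 0.690715.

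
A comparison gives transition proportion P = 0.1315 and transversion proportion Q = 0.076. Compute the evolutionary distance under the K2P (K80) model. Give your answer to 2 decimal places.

0.25

Under the Kimura two-parameter model, d = −½ ln(1 − 2P − Q) − ¼ ln(1 − 2Q).
1 − 2P − Q = 0.661, giving −½ ln(0.661) = 0.207001.
1 − 2Q = 0.848, giving −¼ ln(0.848) = 0.041219.
d = 0.207001 + 0.041219 = 0.248220.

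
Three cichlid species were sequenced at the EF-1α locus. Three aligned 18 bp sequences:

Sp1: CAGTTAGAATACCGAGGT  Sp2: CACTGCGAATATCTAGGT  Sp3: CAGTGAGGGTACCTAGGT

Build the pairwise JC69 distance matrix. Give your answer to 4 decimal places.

d(Sp1,Sp2) = 0.3470, d(Sp1,Sp3) = 0.2635, d(Sp2,Sp3) = 0.3470

Sp1–Sp2: 5/18 sites differ → p ≈ 0.277778, d = −0.75 ln(1 − 0.370371) = 0.346968 ≈ 0.3470.
Sp1–Sp3: 4/18 sites differ → p ≈ 0.222222, d = −0.75 ln(1 − 0.296296) = 0.263548 ≈ 0.2635.
Sp2–Sp3: 5/18 sites differ → p ≈ 0.277778, d = −0.75 ln(1 − 0.370371) = 0.346968 ≈ 0.3470.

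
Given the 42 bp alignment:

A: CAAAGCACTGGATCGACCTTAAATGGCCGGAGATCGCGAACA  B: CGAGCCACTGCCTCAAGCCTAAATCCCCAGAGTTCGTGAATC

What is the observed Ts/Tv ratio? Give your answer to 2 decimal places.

Transitions are A↔G and C↔T; transversions are all other mismatches.
Transitions: 7. Transversions: 8.
R = 7/8 = 0.875 ≈ 0.88 (to 2 d.p.).

0.88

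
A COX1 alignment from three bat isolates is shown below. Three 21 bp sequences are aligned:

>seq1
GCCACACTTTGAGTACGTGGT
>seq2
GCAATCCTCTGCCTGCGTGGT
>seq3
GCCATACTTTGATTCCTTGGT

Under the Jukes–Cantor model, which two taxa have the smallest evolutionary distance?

seq1 and seq3

seq1–seq2: 7/21 differ, p = 0.333, d = 0.441.
seq1–seq3: 4/21 differ, p = 0.190, d = 0.220.
seq2–seq3: 7/21 differ, p = 0.333, d = 0.441.
The smallest distance is between seq1 and seq3.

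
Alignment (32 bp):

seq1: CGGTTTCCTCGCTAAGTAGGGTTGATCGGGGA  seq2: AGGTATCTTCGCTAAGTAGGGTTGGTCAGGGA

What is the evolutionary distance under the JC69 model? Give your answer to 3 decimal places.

The sequences differ at 5 of 32 sites (1, 5, 8, 25, 28), so p = 5/32 = 0.15625.
d = −(3/4) ln(1 − 4p/3) = −0.75 ln(1 − 0.208333) = −0.75 ln(0.791667)
  = −0.75 × (-0.233614) = 0.175211 substitutions/site.

0.175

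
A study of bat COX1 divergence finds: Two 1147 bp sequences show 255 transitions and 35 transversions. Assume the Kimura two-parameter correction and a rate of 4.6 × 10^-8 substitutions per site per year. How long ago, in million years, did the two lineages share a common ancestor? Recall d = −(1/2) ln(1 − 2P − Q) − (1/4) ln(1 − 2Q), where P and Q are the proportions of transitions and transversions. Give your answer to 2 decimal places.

P = 255/1147 ≈ 0.222319 and Q = 35/1147 ≈ 0.030514.
Under the Kimura two-parameter model, d = −½ ln(1 − 2P − Q) − ¼ ln(1 − 2Q).
1 − 2P − Q = 0.524848, giving −½ ln(0.524848) = 0.322323.
1 − 2Q = 0.938972, giving −¼ ln(0.938972) = 0.015742.
d = 0.322323 + 0.015742 = 0.338065.
Under a molecular clock d = 2μt, so t = d/(2μ) = 0.338065 / (2 × 4.6 × 10^-8) = 3.67 million years.

3.67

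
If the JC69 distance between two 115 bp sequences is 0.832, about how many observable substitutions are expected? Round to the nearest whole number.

Invert JC69: p = (3/4)(1 − e^(−4d/3)) = 0.75 × (1 − e^(-1.109333)) = 0.75 × (1 − 0.329779) = 0.502666.
Expected differing sites = pL ≈ 0.502666 × 115 = 57.80659 ≈ 58.

58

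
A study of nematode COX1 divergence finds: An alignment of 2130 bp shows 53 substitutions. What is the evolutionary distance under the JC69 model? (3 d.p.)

0.025

p = 53/2130 ≈ 0.024883.
d = −(3/4) ln(1 − 4p/3) = −0.75 ln(1 − 0.033177) = −0.75 ln(0.966823)
  = −0.75 × (-0.033740) = 0.025305 substitutions/site.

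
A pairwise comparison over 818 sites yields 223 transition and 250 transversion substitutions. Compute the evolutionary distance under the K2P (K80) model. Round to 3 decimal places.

P = 223/818 ≈ 0.272616 and Q = 250/818 ≈ 0.305623.
Under the Kimura two-parameter model, d = −½ ln(1 − 2P − Q) − ¼ ln(1 − 2Q).
1 − 2P − Q = 0.149145, giving −½ ln(0.149145) = 0.951418.
1 − 2Q = 0.388754, giving −¼ ln(0.388754) = 0.236202.
d = 0.951418 + 0.236202 = 1.187620.

1.188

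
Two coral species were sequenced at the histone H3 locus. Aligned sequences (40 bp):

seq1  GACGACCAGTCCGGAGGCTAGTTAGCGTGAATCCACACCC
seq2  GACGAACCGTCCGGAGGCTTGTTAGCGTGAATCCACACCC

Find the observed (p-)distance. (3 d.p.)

The sequences differ at 3 of 40 positions (sites 6, 8, 20).
p = 3/40 = 0.075.

0.075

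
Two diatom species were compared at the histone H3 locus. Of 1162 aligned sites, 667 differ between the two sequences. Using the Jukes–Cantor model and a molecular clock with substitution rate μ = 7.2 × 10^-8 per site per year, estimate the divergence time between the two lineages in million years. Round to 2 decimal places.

p = 667/1162 ≈ 0.57401.
d = −(3/4) ln(1 − 4p/3) = −0.75 ln(1 − 0.765347) = −0.75 ln(0.234653)
  = −0.75 × (-1.449647) = 1.087235 substitutions/site.
Under a molecular clock d = 2μt, so t = d/(2μ) = 1.087235 / (2 × 7.2 × 10^-8) = 7.55 million years.

7.55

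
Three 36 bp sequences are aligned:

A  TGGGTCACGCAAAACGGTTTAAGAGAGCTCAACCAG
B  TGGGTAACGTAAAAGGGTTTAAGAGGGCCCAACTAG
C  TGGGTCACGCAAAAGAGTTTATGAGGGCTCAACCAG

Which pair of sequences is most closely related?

A and C

A–B: 6/36 differ, p = 0.167, d = 0.188.
A–C: 4/36 differ, p = 0.111, d = 0.120.
B–C: 6/36 differ, p = 0.167, d = 0.188.
The smallest distance is between A and C.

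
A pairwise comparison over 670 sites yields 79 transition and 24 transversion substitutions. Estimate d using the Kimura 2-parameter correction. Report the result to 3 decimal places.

P = 79/670 ≈ 0.11791 and Q = 24/670 ≈ 0.035821.
Under the Kimura two-parameter model, d = −½ ln(1 − 2P − Q) − ¼ ln(1 − 2Q).
1 − 2P − Q = 0.728359, giving −½ ln(0.728359) = 0.158481.
1 − 2Q = 0.928358, giving −¼ ln(0.928358) = 0.018584.
d = 0.158481 + 0.018584 = 0.177065.

0.177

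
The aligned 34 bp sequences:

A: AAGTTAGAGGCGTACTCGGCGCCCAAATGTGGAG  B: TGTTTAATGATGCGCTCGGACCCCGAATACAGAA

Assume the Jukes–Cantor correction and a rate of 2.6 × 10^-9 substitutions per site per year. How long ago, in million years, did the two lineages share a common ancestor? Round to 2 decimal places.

The sequences differ at 16 of 34 sites, so p = 16/34 ≈ 0.470588.
d = −(3/4) ln(1 − 4p/3) = −0.75 ln(1 − 0.627451) = −0.75 ln(0.372549)
  = −0.75 × (-0.987387) = 0.740540 substitutions/site.
Under a molecular clock d = 2μt, so t = d/(2μ) = 0.740540 / (2 × 2.6 × 10^-9) = 142.41 million years.

142.41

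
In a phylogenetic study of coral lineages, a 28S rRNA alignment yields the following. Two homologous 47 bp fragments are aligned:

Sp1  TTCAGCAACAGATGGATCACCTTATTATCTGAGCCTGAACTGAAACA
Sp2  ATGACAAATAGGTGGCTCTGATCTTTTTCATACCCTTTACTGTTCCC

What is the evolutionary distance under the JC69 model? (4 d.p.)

0.7339

The sequences differ at 22 of 47 sites, so p = 22/47 ≈ 0.468085.
d = −(3/4) ln(1 − 4p/3) = −0.75 ln(1 − 0.624113) = −0.75 ln(0.375887)
  = −0.75 × (-0.978467) = 0.733850 substitutions/site.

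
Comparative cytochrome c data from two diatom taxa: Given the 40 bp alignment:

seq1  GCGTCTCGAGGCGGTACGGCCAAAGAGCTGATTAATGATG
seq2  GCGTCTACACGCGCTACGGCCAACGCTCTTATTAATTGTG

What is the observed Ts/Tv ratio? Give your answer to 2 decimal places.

0.11

Transitions are A↔G and C↔T; transversions are all other mismatches.
Transitions: 1. Transversions: 9.
R = 1/9 = 0.111111… ≈ 0.11 (to 2 d.p.).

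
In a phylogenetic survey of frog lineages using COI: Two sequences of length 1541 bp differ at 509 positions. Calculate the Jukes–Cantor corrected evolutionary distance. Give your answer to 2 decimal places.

0.44

p = 509/1541 ≈ 0.330305.
d = −(3/4) ln(1 − 4p/3) = −0.75 ln(1 − 0.440407) = −0.75 ln(0.559593)
  = −0.75 × (-0.580546) = 0.435410 substitutions/site.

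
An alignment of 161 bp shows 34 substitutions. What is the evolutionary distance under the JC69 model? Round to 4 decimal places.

0.2480

p = 34/161 ≈ 0.21118.
d = −(3/4) ln(1 − 4p/3) = −0.75 ln(1 − 0.281573) = −0.75 ln(0.718427)
  = −0.75 × (-0.330691) = 0.248018 substitutions/site.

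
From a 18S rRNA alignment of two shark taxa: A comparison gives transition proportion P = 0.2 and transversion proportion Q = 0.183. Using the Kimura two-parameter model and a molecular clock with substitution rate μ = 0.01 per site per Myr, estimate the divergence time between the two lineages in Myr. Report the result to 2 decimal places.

27.56

Under the Kimura two-parameter model, d = −½ ln(1 − 2P − Q) − ¼ ln(1 − 2Q).
1 − 2P − Q = 0.417, giving −½ ln(0.417) = 0.437335.
1 − 2Q = 0.634, giving −¼ ln(0.634) = 0.113927.
d = 0.437335 + 0.113927 = 0.551262.
Under a molecular clock d = 2μt, so t = d/(2μ) = 0.551262 / (2 × 0.01) = 27.56 Myr.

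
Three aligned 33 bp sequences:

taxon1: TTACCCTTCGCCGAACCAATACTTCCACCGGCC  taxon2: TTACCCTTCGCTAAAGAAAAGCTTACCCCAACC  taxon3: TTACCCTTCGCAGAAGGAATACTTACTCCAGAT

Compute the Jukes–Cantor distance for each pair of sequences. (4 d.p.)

d(taxon1,taxon2) = 0.3882, d(taxon1,taxon3) = 0.2928, d(taxon2,taxon3) = 0.3390

taxon1–taxon2: 10/33 sites differ → p ≈ 0.30303, d = −0.75 ln(1 − 0.40404) = 0.388186 ≈ 0.3882.
taxon1–taxon3: 8/33 sites differ → p ≈ 0.242424, d = −0.75 ln(1 − 0.323232) = 0.292820 ≈ 0.2928.
taxon2–taxon3: 9/33 sites differ → p ≈ 0.272727, d = −0.75 ln(1 − 0.363636) = 0.338988 ≈ 0.3390.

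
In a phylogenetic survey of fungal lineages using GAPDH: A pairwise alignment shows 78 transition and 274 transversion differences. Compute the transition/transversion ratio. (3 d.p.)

0.285

R = 78/274 = 0.284671… ≈ 0.285 (to 3 d.p.).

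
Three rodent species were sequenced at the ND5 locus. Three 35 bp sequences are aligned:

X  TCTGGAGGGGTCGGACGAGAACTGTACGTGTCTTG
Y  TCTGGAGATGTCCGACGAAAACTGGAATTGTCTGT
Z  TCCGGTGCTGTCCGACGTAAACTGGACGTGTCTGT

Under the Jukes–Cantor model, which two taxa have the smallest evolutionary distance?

X–Y: 9/35 differ, p = 0.257, d = 0.315.
X–Z: 10/35 differ, p = 0.286, d = 0.360.
Y–Z: 6/35 differ, p = 0.171, d = 0.195.
The smallest distance is between Y and Z.

Y and Z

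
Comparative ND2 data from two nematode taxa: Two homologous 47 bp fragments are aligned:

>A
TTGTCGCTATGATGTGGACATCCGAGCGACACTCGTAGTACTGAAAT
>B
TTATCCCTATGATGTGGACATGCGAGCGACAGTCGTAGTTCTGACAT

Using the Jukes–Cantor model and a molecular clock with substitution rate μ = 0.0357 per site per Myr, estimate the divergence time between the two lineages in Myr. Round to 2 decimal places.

1.96

The sequences differ at 6 of 47 sites (3, 6, 22, 32, 40, 45), so p = 6/47 ≈ 0.12766.
d = −(3/4) ln(1 − 4p/3) = −0.75 ln(1 − 0.170213) = −0.75 ln(0.829787)
  = −0.75 × (-0.186586) = 0.139940 substitutions/site.
Under a molecular clock d = 2μt, so t = d/(2μ) = 0.139940 / (2 × 0.0357) = 1.96 Myr.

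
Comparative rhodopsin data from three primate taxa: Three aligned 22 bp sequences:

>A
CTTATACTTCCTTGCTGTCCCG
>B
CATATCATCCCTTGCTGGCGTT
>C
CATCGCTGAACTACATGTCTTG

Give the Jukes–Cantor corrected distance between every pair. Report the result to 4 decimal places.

d(A,B) = 0.4975, d(A,C) = 1.1629, d(B,C) = 0.9745

A–B: 8/22 sites differ → p ≈ 0.363636, d = −0.75 ln(1 − 0.484848) = 0.497470 ≈ 0.4975.
A–C: 13/22 sites differ → p ≈ 0.590909, d = −0.75 ln(1 − 0.787879) = 1.162949 ≈ 1.1629.
B–C: 12/22 sites differ → p ≈ 0.545455, d = −0.75 ln(1 − 0.727273) = 0.974463 ≈ 0.9745.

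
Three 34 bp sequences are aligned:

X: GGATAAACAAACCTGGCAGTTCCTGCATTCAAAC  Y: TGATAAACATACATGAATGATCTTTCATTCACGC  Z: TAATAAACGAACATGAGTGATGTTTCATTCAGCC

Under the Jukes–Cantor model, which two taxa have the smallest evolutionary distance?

X–Y: 11/34 differ, p = 0.324, d = 0.423.
X–Z: 13/34 differ, p = 0.382, d = 0.535.
Y–Z: 7/34 differ, p = 0.206, d = 0.241.
The smallest distance is between Y and Z.

Y and Z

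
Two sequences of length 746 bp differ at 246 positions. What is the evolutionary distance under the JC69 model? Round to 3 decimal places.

p = 246/746 ≈ 0.329759.
d = −(3/4) ln(1 − 4p/3) = −0.75 ln(1 − 0.439679) = −0.75 ln(0.560321)
  = −0.75 × (-0.579245) = 0.434434 substitutions/site.

0.434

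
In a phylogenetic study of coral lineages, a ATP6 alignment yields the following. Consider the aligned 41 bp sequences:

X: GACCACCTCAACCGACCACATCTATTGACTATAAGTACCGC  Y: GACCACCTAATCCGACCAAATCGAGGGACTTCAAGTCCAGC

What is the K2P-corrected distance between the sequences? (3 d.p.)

Of 41 sites, 1 differences are transitions and 9 are transversions, so P = 1/41 ≈ 0.02439 and Q = 9/41 ≈ 0.219512.
Under the Kimura two-parameter model, d = −½ ln(1 − 2P − Q) − ¼ ln(1 − 2Q).
1 − 2P − Q = 0.731708, giving −½ ln(0.731708) = 0.156187.
1 − 2Q = 0.560976, giving −¼ ln(0.560976) = 0.144519.
d = 0.156187 + 0.144519 = 0.300706.

0.301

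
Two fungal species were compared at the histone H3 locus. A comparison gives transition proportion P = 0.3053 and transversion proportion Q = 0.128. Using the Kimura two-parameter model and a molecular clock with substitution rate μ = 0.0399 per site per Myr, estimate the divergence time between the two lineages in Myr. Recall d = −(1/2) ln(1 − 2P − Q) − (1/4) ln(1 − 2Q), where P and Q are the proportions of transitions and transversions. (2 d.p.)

Under the Kimura two-parameter model, d = −½ ln(1 − 2P − Q) − ¼ ln(1 − 2Q).
1 − 2P − Q = 0.2614, giving −½ ln(0.2614) = 0.670852.
1 − 2Q = 0.744, giving −¼ ln(0.744) = 0.073929.
d = 0.670852 + 0.073929 = 0.744781.
Under a molecular clock d = 2μt, so t = d/(2μ) = 0.744781 / (2 × 0.0399) = 9.33 Myr.

9.33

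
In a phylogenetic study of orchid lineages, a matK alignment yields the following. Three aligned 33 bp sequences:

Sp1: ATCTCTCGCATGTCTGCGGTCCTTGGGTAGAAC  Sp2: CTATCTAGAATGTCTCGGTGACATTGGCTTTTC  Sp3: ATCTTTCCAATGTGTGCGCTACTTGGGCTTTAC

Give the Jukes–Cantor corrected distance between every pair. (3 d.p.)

Sp1–Sp2: 16/33 sites differ → p ≈ 0.484848, d = −0.75 ln(1 − 0.646464) = 0.779827 ≈ 0.780.
Sp1–Sp3: 10/33 sites differ → p ≈ 0.30303, d = −0.75 ln(1 − 0.40404) = 0.388186 ≈ 0.388.
Sp2–Sp3: 13/33 sites differ → p ≈ 0.393939, d = −0.75 ln(1 − 0.525252) = 0.558728 ≈ 0.559.

d(Sp1,Sp2) = 0.780, d(Sp1,Sp3) = 0.388, d(Sp2,Sp3) = 0.559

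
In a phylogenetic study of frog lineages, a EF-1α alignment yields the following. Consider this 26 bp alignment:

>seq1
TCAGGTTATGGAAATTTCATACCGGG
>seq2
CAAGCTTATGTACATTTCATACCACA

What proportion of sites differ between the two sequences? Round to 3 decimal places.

0.308

The sequences differ at 8 of 26 positions (sites 1, 2, 5, 11, 13, 24, 25, 26).
p = 8/26 = 0.307692… ≈ 0.308 (to 3 d.p.).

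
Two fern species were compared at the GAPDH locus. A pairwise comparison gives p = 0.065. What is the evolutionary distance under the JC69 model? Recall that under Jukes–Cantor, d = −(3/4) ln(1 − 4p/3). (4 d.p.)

0.0680

d = −(3/4) ln(1 − 4p/3) = −0.75 ln(1 − 0.086667) = −0.75 ln(0.913333)
  = −0.75 × (-0.090655) = 0.067991 substitutions/site.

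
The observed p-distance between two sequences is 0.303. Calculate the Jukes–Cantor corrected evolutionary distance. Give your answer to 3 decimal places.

d = −(3/4) ln(1 − 4p/3) = −0.75 ln(1 − 0.404) = −0.75 ln(0.596)
  = −0.75 × (-0.517515) = 0.388136 substitutions/site.

0.388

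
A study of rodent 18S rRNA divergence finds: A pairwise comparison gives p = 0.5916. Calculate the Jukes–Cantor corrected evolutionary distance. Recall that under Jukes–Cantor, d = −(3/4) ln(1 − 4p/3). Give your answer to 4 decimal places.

1.1662

d = −(3/4) ln(1 − 4p/3) = −0.75 ln(1 − 0.7888) = −0.75 ln(0.2112)
  = −0.75 × (-1.554950) = 1.166213 substitutions/site.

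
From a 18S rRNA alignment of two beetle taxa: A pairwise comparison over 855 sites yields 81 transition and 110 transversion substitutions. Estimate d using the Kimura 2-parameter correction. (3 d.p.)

P = 81/855 ≈ 0.094737 and Q = 110/855 ≈ 0.128655.
Under the Kimura two-parameter model, d = −½ ln(1 − 2P − Q) − ¼ ln(1 − 2Q).
1 − 2P − Q = 0.681871, giving −½ ln(0.681871) = 0.191457.
1 − 2Q = 0.74269, giving −¼ ln(0.74269) = 0.074369.
d = 0.191457 + 0.074369 = 0.265826.

0.266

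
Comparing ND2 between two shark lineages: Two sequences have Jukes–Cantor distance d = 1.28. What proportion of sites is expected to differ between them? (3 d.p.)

p = (3/4)(1 − e^(−4d/3)) = 0.75 × (1 − e^(-1.706667)) = 0.75 × (1 − 0.181470) = 0.613898.

0.614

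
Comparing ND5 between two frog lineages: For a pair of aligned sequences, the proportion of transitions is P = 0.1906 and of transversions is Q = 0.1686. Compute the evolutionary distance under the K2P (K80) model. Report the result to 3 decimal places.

Under the Kimura two-parameter model, d = −½ ln(1 − 2P − Q) − ¼ ln(1 − 2Q).
1 − 2P − Q = 0.4502, giving −½ ln(0.4502) = 0.399032.
1 − 2Q = 0.6628, giving −¼ ln(0.6628) = 0.102820.
d = 0.399032 + 0.102820 = 0.501852.

0.502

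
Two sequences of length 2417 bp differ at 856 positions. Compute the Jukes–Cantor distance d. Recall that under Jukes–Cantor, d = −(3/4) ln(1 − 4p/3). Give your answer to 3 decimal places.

p = 856/2417 ≈ 0.354158.
d = −(3/4) ln(1 − 4p/3) = −0.75 ln(1 − 0.472211) = −0.75 ln(0.527789)
  = −0.75 × (-0.639059) = 0.479294 substitutions/site.

0.479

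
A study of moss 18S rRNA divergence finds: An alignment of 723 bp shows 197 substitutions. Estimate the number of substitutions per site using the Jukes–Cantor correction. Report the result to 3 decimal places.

0.339

p = 197/723 ≈ 0.272476.
d = −(3/4) ln(1 − 4p/3) = −0.75 ln(1 − 0.363301) = −0.75 ln(0.636699)
  = −0.75 × (-0.451458) = 0.338594 substitutions/site.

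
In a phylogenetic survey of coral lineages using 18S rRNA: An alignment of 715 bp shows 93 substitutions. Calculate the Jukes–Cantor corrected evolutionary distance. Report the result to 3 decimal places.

p = 93/715 ≈ 0.13007.
d = −(3/4) ln(1 − 4p/3) = −0.75 ln(1 − 0.173427) = −0.75 ln(0.826573)
  = −0.75 × (-0.190467) = 0.142850 substitutions/site.

0.143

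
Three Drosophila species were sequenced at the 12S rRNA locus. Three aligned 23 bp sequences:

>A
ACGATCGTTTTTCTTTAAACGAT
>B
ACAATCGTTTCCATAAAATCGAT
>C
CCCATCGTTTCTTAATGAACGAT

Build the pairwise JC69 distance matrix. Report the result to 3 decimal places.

A–B: 7/23 sites differ → p ≈ 0.304348, d = −0.75 ln(1 − 0.405797) = 0.390401 ≈ 0.390.
A–C: 7/23 sites differ → p ≈ 0.304348, d = −0.75 ln(1 − 0.405797) = 0.390401 ≈ 0.390.
B–C: 8/23 sites differ → p ≈ 0.347826, d = −0.75 ln(1 − 0.463768) = 0.467391 ≈ 0.467.

d(A,B) = 0.390, d(A,C) = 0.390, d(B,C) = 0.467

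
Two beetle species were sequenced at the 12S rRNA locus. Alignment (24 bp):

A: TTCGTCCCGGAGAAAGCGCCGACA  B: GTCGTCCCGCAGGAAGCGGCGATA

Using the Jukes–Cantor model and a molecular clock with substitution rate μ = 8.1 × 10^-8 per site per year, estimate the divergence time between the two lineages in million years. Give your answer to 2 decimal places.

The sequences differ at 5 of 24 sites (1, 10, 13, 19, 23), so p = 5/24 ≈ 0.208333.
d = −(3/4) ln(1 − 4p/3) = −0.75 ln(1 − 0.277777) = −0.75 ln(0.722223)
  = −0.75 × (-0.325421) = 0.244066 substitutions/site.
Under a molecular clock d = 2μt, so t = d/(2μ) = 0.244066 / (2 × 8.1 × 10^-8) = 1.51 million years.

1.51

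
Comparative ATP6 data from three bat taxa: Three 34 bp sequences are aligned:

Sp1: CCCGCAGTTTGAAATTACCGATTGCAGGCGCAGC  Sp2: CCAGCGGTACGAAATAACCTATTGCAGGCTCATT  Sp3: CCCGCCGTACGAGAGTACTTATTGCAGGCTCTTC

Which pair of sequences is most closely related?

Sp1–Sp2: 9/34 differ, p = 0.265, d = 0.326.
Sp1–Sp3: 10/34 differ, p = 0.294, d = 0.373.
Sp2–Sp3: 8/34 differ, p = 0.235, d = 0.282.
The smallest distance is between Sp2 and Sp3.

Sp2 and Sp3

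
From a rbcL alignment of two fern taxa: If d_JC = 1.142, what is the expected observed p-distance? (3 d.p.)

p = (3/4)(1 − e^(−4d/3)) = 0.75 × (1 − e^(-1.522667)) = 0.75 × (1 − 0.218129) = 0.586403.

0.586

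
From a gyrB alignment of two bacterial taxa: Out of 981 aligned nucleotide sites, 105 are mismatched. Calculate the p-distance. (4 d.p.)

p = 105/981 = 0.107033… ≈ 0.1070 (to 4 d.p.).

0.1070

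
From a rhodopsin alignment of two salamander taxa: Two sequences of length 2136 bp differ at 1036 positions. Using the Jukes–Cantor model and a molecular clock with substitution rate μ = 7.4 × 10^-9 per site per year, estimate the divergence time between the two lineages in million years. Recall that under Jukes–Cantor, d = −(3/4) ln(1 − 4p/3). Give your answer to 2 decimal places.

52.72

p = 1036/2136 ≈ 0.485019.
d = −(3/4) ln(1 − 4p/3) = −0.75 ln(1 − 0.646692) = −0.75 ln(0.353308)
  = −0.75 × (-1.040415) = 0.780311 substitutions/site.
Under a molecular clock d = 2μt, so t = d/(2μ) = 0.780311 / (2 × 7.4 × 10^-9) = 52.72 million years.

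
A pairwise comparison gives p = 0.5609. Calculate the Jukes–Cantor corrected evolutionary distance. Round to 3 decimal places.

d = −(3/4) ln(1 − 4p/3) = −0.75 ln(1 − 0.747867) = −0.75 ln(0.252133)
  = −0.75 × (-1.377799) = 1.033349 substitutions/site.

1.033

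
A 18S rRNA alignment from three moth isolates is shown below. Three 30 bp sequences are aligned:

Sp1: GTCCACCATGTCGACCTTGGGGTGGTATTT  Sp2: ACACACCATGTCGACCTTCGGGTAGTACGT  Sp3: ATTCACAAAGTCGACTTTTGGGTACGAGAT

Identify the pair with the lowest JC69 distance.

Sp1–Sp2: 7/30 differ, p = 0.233, d = 0.280.
Sp1–Sp3: 11/30 differ, p = 0.367, d = 0.503.
Sp2–Sp3: 10/30 differ, p = 0.333, d = 0.441.
The smallest distance is between Sp1 and Sp2.

Sp1 and Sp2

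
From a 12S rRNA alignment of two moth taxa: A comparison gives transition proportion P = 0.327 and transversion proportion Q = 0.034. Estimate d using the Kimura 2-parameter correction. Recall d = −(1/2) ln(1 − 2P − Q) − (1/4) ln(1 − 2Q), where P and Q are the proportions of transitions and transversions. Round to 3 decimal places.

Under the Kimura two-parameter model, d = −½ ln(1 − 2P − Q) − ¼ ln(1 − 2Q).
1 − 2P − Q = 0.312, giving −½ ln(0.312) = 0.582376.
1 − 2Q = 0.932, giving −¼ ln(0.932) = 0.017606.
d = 0.582376 + 0.017606 = 0.599982.

0.600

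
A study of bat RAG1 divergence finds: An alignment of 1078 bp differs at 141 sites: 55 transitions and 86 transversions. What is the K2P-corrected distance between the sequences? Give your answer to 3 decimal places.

0.144

P = 55/1078 ≈ 0.05102 and Q = 86/1078 ≈ 0.079777.
Under the Kimura two-parameter model, d = −½ ln(1 − 2P − Q) − ¼ ln(1 − 2Q).
1 − 2P − Q = 0.818183, giving −½ ln(0.818183) = 0.100335.
1 − 2Q = 0.840446, giving −¼ ln(0.840446) = 0.043456.
d = 0.100335 + 0.043456 = 0.143791.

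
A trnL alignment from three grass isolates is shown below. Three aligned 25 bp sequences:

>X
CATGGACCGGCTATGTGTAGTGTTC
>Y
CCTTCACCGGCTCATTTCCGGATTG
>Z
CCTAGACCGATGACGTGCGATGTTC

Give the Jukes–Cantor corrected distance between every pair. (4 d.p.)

X–Y: 12/25 sites differ → p = 0.48, d = −0.75 ln(1 − 0.64) = 0.766238 ≈ 0.7662.
X–Z: 9/25 sites differ → p = 0.36, d = −0.75 ln(1 − 0.48) = 0.490445 ≈ 0.4904.
Y–Z: 14/25 sites differ → p = 0.56, d = −0.75 ln(1 − 0.746667) = 1.029788 ≈ 1.0298.

d(X,Y) = 0.7662, d(X,Z) = 0.4904, d(Y,Z) = 1.0298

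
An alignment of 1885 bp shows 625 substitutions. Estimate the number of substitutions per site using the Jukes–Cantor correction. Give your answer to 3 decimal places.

p = 625/1885 ≈ 0.331565.
d = −(3/4) ln(1 − 4p/3) = −0.75 ln(1 − 0.442087) = −0.75 ln(0.557913)
  = −0.75 × (-0.583552) = 0.437664 substitutions/site.

0.438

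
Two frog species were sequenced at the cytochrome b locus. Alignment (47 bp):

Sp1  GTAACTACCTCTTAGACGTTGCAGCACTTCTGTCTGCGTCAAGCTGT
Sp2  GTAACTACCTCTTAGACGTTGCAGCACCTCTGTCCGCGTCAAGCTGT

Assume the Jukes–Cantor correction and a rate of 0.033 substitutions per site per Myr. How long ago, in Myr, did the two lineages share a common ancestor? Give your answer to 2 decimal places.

0.66

The sequences differ at 2 of 47 sites (28, 35), so p = 2/47 ≈ 0.042553.
d = −(3/4) ln(1 − 4p/3) = −0.75 ln(1 − 0.056737) = −0.75 ln(0.943263)
  = −0.75 × (-0.058410) = 0.043808 substitutions/site.
Under a molecular clock d = 2μt, so t = d/(2μ) = 0.043808 / (2 × 0.033) = 0.66 Myr.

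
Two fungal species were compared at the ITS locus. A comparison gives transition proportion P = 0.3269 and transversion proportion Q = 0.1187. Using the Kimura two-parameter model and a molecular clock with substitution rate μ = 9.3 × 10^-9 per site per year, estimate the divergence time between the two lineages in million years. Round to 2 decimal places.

Under the Kimura two-parameter model, d = −½ ln(1 − 2P − Q) − ¼ ln(1 − 2Q).
1 − 2P − Q = 0.2275, giving −½ ln(0.2275) = 0.740303.
1 − 2Q = 0.7626, giving −¼ ln(0.7626) = 0.067755.
d = 0.740303 + 0.067755 = 0.808058.
Under a molecular clock d = 2μt, so t = d/(2μ) = 0.808058 / (2 × 9.3 × 10^-9) = 43.44 million years.

43.44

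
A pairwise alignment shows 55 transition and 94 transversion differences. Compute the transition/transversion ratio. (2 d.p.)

R = 55/94 = 0.585106… ≈ 0.59 (to 2 d.p.).

0.59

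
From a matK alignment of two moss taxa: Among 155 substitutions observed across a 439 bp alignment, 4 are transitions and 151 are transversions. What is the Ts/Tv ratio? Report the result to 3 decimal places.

0.026

R = 4/151 = 0.026490… ≈ 0.026 (to 3 d.p.).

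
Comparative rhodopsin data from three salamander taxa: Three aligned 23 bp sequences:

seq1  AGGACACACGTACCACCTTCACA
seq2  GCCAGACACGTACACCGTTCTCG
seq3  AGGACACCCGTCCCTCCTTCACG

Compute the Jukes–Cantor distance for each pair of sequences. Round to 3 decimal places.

seq1–seq2: 9/23 sites differ → p ≈ 0.391304, d = −0.75 ln(1 − 0.521739) = 0.553199 ≈ 0.553.
seq1–seq3: 4/23 sites differ → p ≈ 0.173913, d = −0.75 ln(1 − 0.231884) = 0.197861 ≈ 0.198.
seq2–seq3: 10/23 sites differ → p ≈ 0.434783, d = −0.75 ln(1 − 0.579711) = 0.650110 ≈ 0.650.

d(seq1,seq2) = 0.553, d(seq1,seq3) = 0.198, d(seq2,seq3) = 0.650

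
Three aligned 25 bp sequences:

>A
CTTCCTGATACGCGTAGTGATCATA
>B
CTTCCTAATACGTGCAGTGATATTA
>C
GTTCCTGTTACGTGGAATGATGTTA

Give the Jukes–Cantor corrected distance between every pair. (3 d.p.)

d(A,B) = 0.233, d(A,C) = 0.351, d(B,C) = 0.289

A–B: 5/25 sites differ → p = 0.2, d = −0.75 ln(1 − 0.266667) = 0.232617 ≈ 0.233.
A–C: 7/25 sites differ → p = 0.28, d = −0.75 ln(1 − 0.373333) = 0.350505 ≈ 0.351.
B–C: 6/25 sites differ → p = 0.24, d = −0.75 ln(1 − 0.32) = 0.289247 ≈ 0.289.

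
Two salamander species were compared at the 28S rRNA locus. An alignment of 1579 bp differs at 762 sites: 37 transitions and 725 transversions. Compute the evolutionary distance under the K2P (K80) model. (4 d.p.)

P = 37/1579 ≈ 0.023433 and Q = 725/1579 ≈ 0.459151.
Under the Kimura two-parameter model, d = −½ ln(1 − 2P − Q) − ¼ ln(1 − 2Q).
1 − 2P − Q = 0.493983, giving −½ ln(0.493983) = 0.352627.
1 − 2Q = 0.081698, giving −¼ ln(0.081698) = 0.626181.
d = 0.352627 + 0.626181 = 0.978808.

0.9788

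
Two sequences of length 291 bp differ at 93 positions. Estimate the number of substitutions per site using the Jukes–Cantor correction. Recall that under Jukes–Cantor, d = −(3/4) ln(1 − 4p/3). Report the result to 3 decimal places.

p = 93/291 ≈ 0.319588.
d = −(3/4) ln(1 − 4p/3) = −0.75 ln(1 − 0.426117) = −0.75 ln(0.573883)
  = −0.75 × (-0.555330) = 0.416498 substitutions/site.

0.416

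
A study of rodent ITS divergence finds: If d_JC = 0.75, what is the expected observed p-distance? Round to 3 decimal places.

0.474

p = (3/4)(1 − e^(−4d/3)) = 0.75 × (1 − e^(-1)) = 0.75 × (1 − 0.367879) = 0.474091.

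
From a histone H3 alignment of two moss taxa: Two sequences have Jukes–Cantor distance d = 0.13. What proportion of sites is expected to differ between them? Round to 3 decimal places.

0.119

p = (3/4)(1 − e^(−4d/3)) = 0.75 × (1 − e^(-0.173333)) = 0.75 × (1 − 0.840858) = 0.119357.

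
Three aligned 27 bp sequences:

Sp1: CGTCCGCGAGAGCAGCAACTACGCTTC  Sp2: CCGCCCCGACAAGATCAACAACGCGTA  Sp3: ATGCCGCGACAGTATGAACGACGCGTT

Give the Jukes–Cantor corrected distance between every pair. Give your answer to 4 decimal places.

Sp1–Sp2: 10/27 sites differ → p ≈ 0.37037, d = −0.75 ln(1 − 0.493827) = 0.510658 ≈ 0.5107.
Sp1–Sp3: 10/27 sites differ → p ≈ 0.37037, d = −0.75 ln(1 − 0.493827) = 0.510658 ≈ 0.5107.
Sp2–Sp3: 8/27 sites differ → p ≈ 0.296296, d = −0.75 ln(1 − 0.395061) = 0.376971 ≈ 0.3770.

d(Sp1,Sp2) = 0.5107, d(Sp1,Sp3) = 0.5107, d(Sp2,Sp3) = 0.3770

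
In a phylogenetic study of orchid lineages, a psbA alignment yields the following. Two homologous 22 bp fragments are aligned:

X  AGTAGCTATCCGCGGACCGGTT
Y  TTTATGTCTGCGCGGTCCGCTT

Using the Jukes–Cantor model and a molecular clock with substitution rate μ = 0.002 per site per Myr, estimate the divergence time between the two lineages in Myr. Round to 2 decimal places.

The sequences differ at 8 of 22 sites (1, 2, 5, 6, 8, 10, 16, 20), so p = 8/22 ≈ 0.363636.
d = −(3/4) ln(1 − 4p/3) = −0.75 ln(1 − 0.484848) = −0.75 ln(0.515152)
  = −0.75 × (-0.663293) = 0.497470 substitutions/site.
Under a molecular clock d = 2μt, so t = d/(2μ) = 0.497470 / (2 × 0.002) = 124.37 Myr.

124.37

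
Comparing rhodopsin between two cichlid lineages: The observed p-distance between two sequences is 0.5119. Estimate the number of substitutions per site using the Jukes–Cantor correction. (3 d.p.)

0.861

d = −(3/4) ln(1 − 4p/3) = −0.75 ln(1 − 0.682533) = −0.75 ln(0.317467)
  = −0.75 × (-1.147381) = 0.860536 substitutions/site.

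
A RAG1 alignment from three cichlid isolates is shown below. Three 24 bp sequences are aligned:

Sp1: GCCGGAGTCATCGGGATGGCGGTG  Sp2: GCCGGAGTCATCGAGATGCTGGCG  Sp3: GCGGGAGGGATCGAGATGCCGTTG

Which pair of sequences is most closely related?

Sp1 and Sp2

Sp1–Sp2: 4/24 differ, p = 0.167, d = 0.188.
Sp1–Sp3: 6/24 differ, p = 0.250, d = 0.304.
Sp2–Sp3: 6/24 differ, p = 0.250, d = 0.304.
The smallest distance is between Sp1 and Sp2.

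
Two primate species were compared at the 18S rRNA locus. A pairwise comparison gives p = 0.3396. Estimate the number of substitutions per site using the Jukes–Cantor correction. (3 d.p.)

0.452

d = −(3/4) ln(1 − 4p/3) = −0.75 ln(1 − 0.4528) = −0.75 ln(0.5472)
  = −0.75 × (-0.602941) = 0.452206 substitutions/site.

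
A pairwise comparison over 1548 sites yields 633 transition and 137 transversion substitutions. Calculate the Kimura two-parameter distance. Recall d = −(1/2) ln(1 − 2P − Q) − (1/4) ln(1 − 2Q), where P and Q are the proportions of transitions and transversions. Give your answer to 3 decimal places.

P = 633/1548 ≈ 0.408915 and Q = 137/1548 ≈ 0.088501.
Under the Kimura two-parameter model, d = −½ ln(1 − 2P − Q) − ¼ ln(1 − 2Q).
1 − 2P − Q = 0.093669, giving −½ ln(0.093669) = 1.183994.
1 − 2Q = 0.822998, giving −¼ ln(0.822998) = 0.048700.
d = 1.183994 + 0.048700 = 1.232694.

1.233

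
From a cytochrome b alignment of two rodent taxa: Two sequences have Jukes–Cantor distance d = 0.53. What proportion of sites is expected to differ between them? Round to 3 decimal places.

0.380

p = (3/4)(1 − e^(−4d/3)) = 0.75 × (1 − e^(-0.706667)) = 0.75 × (1 − 0.493286) = 0.380036.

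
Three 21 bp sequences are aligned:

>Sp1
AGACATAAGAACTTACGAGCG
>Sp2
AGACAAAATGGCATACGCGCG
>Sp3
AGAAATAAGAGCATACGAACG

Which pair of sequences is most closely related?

Sp1–Sp2: 6/21 differ, p = 0.286, d = 0.360.
Sp1–Sp3: 4/21 differ, p = 0.190, d = 0.220.
Sp2–Sp3: 6/21 differ, p = 0.286, d = 0.360.
The smallest distance is between Sp1 and Sp3.

Sp1 and Sp3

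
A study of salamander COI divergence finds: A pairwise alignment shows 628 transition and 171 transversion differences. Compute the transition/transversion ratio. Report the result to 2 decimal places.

3.67

R = 628/171 = 3.672514… ≈ 3.67 (to 2 d.p.).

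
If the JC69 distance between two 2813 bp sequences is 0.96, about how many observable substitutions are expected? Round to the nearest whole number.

1523

Invert JC69: p = (3/4)(1 − e^(−4d/3)) = 0.75 × (1 − e^(-1.28)) = 0.75 × (1 − 0.278037) = 0.541472.
Expected differing sites = pL ≈ 0.541472 × 2813 = 1523.160736 ≈ 1523.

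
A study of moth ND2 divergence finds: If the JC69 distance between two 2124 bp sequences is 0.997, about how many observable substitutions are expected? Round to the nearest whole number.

Invert JC69: p = (3/4)(1 − e^(−4d/3)) = 0.75 × (1 − e^(-1.329333)) = 0.75 × (1 − 0.264654) = 0.551510.
Expected differing sites = pL ≈ 0.551510 × 2124 = 1171.40724 ≈ 1171.

1171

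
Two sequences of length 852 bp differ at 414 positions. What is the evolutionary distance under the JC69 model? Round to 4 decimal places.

0.7829

p = 414/852 ≈ 0.485915.
d = −(3/4) ln(1 − 4p/3) = −0.75 ln(1 − 0.647887) = −0.75 ln(0.352113)
  = −0.75 × (-1.043803) = 0.782852 substitutions/site.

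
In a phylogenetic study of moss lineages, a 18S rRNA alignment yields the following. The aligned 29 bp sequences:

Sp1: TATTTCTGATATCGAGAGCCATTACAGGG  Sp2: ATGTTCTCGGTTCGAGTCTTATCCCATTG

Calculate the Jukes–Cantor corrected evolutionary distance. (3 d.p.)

The sequences differ at 15 of 29 sites, so p = 15/29 ≈ 0.517241.
d = −(3/4) ln(1 − 4p/3) = −0.75 ln(1 − 0.689655) = −0.75 ln(0.310345)
  = −0.75 × (-1.170071) = 0.877553 substitutions/site.

0.878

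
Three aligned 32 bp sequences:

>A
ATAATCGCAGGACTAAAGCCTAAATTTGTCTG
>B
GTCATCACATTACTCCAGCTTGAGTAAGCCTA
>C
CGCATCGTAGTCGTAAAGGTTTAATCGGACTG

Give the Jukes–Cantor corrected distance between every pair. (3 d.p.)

d(A,B) = 0.657, d(A,C) = 0.585, d(B,C) = 0.824

A–B: 14/32 sites differ → p = 0.4375, d = −0.75 ln(1 − 0.583333) = 0.656601 ≈ 0.657.
A–C: 13/32 sites differ → p = 0.40625, d = −0.75 ln(1 − 0.541667) = 0.585119 ≈ 0.585.
B–C: 16/32 sites differ → p = 0.5, d = −0.75 ln(1 − 0.666667) = 0.823960 ≈ 0.824.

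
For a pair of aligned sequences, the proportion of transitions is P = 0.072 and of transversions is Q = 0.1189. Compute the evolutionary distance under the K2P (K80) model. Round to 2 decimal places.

0.22

Under the Kimura two-parameter model, d = −½ ln(1 − 2P − Q) − ¼ ln(1 − 2Q).
1 − 2P − Q = 0.7371, giving −½ ln(0.7371) = 0.152516.
1 − 2Q = 0.7622, giving −¼ ln(0.7622) = 0.067887.
d = 0.152516 + 0.067887 = 0.220403.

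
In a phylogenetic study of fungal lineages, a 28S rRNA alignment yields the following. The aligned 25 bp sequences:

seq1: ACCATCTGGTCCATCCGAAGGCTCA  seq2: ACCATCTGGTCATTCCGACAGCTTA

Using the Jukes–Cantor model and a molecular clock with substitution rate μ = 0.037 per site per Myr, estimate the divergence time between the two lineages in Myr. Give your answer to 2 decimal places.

The sequences differ at 5 of 25 sites (12, 13, 19, 20, 24), so p = 5/25 = 0.2.
d = −(3/4) ln(1 − 4p/3) = −0.75 ln(1 − 0.266667) = −0.75 ln(0.733333)
  = −0.75 × (-0.310155) = 0.232616 substitutions/site.
Under a molecular clock d = 2μt, so t = d/(2μ) = 0.232616 / (2 × 0.037) = 3.14 Myr.

3.14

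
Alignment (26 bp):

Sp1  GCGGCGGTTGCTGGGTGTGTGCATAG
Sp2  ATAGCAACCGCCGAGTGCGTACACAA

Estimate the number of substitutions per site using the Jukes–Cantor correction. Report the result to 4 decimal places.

0.8240

The sequences differ at 13 of 26 sites, so p = 13/26 = 0.5.
d = −(3/4) ln(1 − 4p/3) = −0.75 ln(1 − 0.666667) = −0.75 ln(0.333333)
  = −0.75 × (-1.098613) = 0.823960 substitutions/site.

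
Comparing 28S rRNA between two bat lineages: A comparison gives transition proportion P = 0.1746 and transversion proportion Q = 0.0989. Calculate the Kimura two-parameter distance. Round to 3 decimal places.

Under the Kimura two-parameter model, d = −½ ln(1 − 2P − Q) − ¼ ln(1 − 2Q).
1 − 2P − Q = 0.5519, giving −½ ln(0.5519) = 0.297194.
1 − 2Q = 0.8022, giving −¼ ln(0.8022) = 0.055099.
d = 0.297194 + 0.055099 = 0.352293.

0.352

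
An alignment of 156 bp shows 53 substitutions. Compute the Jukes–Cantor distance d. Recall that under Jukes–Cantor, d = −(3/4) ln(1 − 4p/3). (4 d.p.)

0.4525

p = 53/156 ≈ 0.339744.
d = −(3/4) ln(1 − 4p/3) = −0.75 ln(1 − 0.452992) = −0.75 ln(0.547008)
  = −0.75 × (-0.603292) = 0.452469 substitutions/site.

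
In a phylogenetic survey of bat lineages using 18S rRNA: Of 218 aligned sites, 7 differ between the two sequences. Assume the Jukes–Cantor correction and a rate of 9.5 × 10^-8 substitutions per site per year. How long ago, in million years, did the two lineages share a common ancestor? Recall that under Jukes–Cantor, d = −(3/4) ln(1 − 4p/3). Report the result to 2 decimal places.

p = 7/218 ≈ 0.03211.
d = −(3/4) ln(1 − 4p/3) = −0.75 ln(1 − 0.042813) = −0.75 ln(0.957187)
  = −0.75 × (-0.043757) = 0.032818 substitutions/site.
Under a molecular clock d = 2μt, so t = d/(2μ) = 0.032818 / (2 × 9.5 × 10^-8) = 0.17 million years.

0.17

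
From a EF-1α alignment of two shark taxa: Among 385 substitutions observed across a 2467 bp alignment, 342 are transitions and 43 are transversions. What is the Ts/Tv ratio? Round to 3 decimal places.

7.953

R = 342/43 = 7.953488… ≈ 7.953 (to 3 d.p.).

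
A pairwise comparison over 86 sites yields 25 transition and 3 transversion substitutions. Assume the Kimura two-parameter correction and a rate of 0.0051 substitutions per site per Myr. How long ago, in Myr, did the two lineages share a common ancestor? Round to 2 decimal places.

P = 25/86 ≈ 0.290698 and Q = 3/86 ≈ 0.034884.
Under the Kimura two-parameter model, d = −½ ln(1 − 2P − Q) − ¼ ln(1 − 2Q).
1 − 2P − Q = 0.38372, giving −½ ln(0.38372) = 0.478921.
1 − 2Q = 0.930232, giving −¼ ln(0.930232) = 0.018080.
d = 0.478921 + 0.018080 = 0.497001.
Under a molecular clock d = 2μt, so t = d/(2μ) = 0.497001 / (2 × 0.0051) = 48.73 Myr.

48.73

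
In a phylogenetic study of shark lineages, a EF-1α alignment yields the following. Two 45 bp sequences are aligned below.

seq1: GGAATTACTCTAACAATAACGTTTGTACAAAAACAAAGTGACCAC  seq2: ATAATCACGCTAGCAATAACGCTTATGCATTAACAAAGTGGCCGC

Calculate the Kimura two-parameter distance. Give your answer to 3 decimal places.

0.343

Of 45 sites, 8 differences are transitions and 4 are transversions, so P = 8/45 ≈ 0.177778 and Q = 4/45 ≈ 0.088889.
Under the Kimura two-parameter model, d = −½ ln(1 − 2P − Q) − ¼ ln(1 − 2Q).
1 − 2P − Q = 0.555555, giving −½ ln(0.555555) = 0.293894.
1 − 2Q = 0.822222, giving −¼ ln(0.822222) = 0.048936.
d = 0.293894 + 0.048936 = 0.342830.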